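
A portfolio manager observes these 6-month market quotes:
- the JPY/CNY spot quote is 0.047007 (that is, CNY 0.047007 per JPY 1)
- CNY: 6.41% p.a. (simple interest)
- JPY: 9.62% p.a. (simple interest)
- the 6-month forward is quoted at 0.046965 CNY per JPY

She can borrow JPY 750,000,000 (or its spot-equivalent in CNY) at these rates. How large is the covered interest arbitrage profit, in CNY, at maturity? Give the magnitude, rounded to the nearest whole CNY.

CNY 532,832

T = 6/12 years.
Invest the JPY and cover forward: 750,000,000 × 1.048100 × 0.046965 = CNY 36,918,012.38.
Convert at spot and invest in CNY: 750,000,000 × 0.047007 × 1.032050 = CNY 36,385,180.76.
The quoted forward overvalues JPY, so borrow CNY, buy JPY at spot, deposit the JPY at 9.62%, and sell the proceeds forward at 0.046965.
Arbitrage profit = |36,918,012.38 − 36,385,180.76| = CNY 532,832.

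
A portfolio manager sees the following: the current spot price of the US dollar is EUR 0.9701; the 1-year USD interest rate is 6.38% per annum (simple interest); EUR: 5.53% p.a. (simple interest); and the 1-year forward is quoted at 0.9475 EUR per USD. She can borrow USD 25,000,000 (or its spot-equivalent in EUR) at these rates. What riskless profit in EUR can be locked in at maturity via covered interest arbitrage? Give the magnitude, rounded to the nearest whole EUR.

EUR 394,901

T = 1 year.
Route A — deposit USD, sell forward: 25,000,000 × 1.063800 × 0.9475 = EUR 25,198,762.50.
Route B — convert at spot, deposit EUR: 25,000,000 × 0.9701 × 1.055300 = EUR 25,593,663.25.
The quoted forward undervalues USD, so borrow USD, convert to EUR at spot, deposit the EUR at 5.53%, and buy USD forward at 0.9475 to cover the loan.
Arbitrage profit = |25,198,762.50 − 25,593,663.25| = EUR 394,901.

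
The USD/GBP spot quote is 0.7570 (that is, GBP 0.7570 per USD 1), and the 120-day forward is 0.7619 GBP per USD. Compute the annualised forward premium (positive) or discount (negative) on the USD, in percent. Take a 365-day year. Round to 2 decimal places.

T = 120/365 years.
(F − S)/S = (0.7619 − 0.757)/0.757 = 0.0064729.
Per annum: 0.0064729 / (120/365) = 0.019688 = 1.97%.

+1.97%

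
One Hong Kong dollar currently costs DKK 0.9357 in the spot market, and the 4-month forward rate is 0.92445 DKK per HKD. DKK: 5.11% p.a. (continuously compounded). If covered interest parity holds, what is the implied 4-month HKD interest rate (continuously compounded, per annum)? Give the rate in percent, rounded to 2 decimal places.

8.74%

T = 4/12 years.
By CIP, F/S equals the DKK-to-HKD growth ratio: 0.92445/0.9357 = 0.9879769.
DKK growth factor: e^(0.0511×4/12) = 1.0171792.
That pins the HKD growth at 1.0295577.
r = ln(1.0295577)/(4/12) = 0.087388 → 8.74%.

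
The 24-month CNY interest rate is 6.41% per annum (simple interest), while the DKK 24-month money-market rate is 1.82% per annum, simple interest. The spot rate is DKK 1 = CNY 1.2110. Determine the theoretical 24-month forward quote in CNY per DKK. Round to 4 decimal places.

T = 2 years.
CNY accumulates by 1 + 0.0641×2 = 1.128200.
DKK growth factor: 1 + 0.0182×2 = 1.036400.
So F = 1.211 × 1.128200 / 1.036400 = 1.318265 (CNY/DKK).

1.3183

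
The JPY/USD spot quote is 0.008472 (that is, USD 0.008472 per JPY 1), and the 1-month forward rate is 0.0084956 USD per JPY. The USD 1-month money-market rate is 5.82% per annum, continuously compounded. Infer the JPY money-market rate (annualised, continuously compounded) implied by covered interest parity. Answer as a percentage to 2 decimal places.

T = 1/12 years.
F/S = 0.0084956/0.008472 = 1.0027856 = (growth of USD) / (growth of JPY).
USD growth factor: e^(0.0582×1/12) = 1.0048618.
That pins the JPY growth at 1.0020704.
r = ln(1.0020704)/(1/12) = 0.024819 → 2.48%.

2.48%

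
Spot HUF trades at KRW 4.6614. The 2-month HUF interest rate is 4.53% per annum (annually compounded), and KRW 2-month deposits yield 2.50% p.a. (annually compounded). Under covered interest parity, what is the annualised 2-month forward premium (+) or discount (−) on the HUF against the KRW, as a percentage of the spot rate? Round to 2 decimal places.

-1.96%

T = 2/12 years.
CIP forward (KRW per HUF) = 4.6614 × 1.0041239/1.0074113 = 4.6461888.
(F − S)/S ÷ T = (4.6461888 − 4.6614)/4.6614/(2/12) = -0.019579 → -1.96%.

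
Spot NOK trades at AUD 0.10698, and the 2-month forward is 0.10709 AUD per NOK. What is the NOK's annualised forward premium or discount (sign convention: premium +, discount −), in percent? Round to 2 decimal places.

+0.62%

T = 2/12 years.
NOK trades forward at +0.10282% vs spot over the period.
Per annum: 0.0010282 / (2/12) = 0.006169 = 0.62%.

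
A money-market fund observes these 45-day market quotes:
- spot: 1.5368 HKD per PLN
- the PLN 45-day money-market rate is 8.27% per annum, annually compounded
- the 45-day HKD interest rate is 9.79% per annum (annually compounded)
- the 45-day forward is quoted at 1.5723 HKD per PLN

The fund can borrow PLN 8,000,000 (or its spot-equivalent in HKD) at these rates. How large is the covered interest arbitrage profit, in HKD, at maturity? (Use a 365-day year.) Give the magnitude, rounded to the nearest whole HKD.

T = 45/365 years.
Invest the PLN and cover forward: 8,000,000 × 1.0098443217 × 1.5723 = HKD 12,702,225.82.
Convert at spot and invest in HKD: 8,000,000 × 1.5368 × 1.0115815303 = HKD 12,436,787.97.
The quoted forward overvalues PLN, so borrow HKD, buy PLN at spot, deposit the PLN at 8.27%, and sell the proceeds forward at 1.5723.
Arbitrage profit = |12,702,225.82 − 12,436,787.97| = HKD 265,438.

HKD 265,438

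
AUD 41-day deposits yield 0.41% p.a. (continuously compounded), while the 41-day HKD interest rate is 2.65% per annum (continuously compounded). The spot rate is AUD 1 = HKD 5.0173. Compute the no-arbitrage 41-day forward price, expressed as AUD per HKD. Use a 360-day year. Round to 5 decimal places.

0.19880

T = 41/360 years.
HKD growth factor: e^(0.0265×41/360) = 1.0030226.
Growth of 1 AUD over T: e^(0.0041×41/360) = 1.0004671.
CIP: F = S · (grow HKD)/(grow AUD) = 5.0173 × 1.0030226/1.0004671 = 5.030116 HKD per AUD.
Invert for AUD per HKD: 1 / 5.030116 = 0.19880.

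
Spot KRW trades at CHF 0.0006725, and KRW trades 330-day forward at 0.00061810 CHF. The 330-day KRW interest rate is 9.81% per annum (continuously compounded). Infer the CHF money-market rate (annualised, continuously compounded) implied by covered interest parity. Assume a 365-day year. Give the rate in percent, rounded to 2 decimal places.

T = 330/365 years.
CIP gives F = S · g_CHF/g_KRW, so g_CHF/g_KRW = 0.0006181/0.0006725 = 0.9191078.
KRW growth factor: e^(0.0981×330/365) = 1.0927453.
That pins the CHF growth at 1.0043507.
Take logs: ln 1.0043507 / (330/365) = 0.004802, so 0.48%.

0.48%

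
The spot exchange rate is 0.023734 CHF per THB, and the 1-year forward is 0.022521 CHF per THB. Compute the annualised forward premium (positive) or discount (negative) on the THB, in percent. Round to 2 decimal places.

T = 1 year.
(F − S)/S = (0.022521 − 0.023734)/0.023734 = -0.0511081.
Annualise by dividing by T: -0.0511081 / 1 = -0.051108 → -5.11%.

-5.11%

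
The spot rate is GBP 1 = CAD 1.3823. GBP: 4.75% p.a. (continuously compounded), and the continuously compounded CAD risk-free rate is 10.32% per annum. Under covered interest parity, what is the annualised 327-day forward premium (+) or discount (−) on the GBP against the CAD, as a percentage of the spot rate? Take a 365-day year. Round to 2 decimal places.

+5.71%

T = 327/365 years.
No-arbitrage forward: 1.3823 × 1.0968648 / 1.0434732 = 1.4530284 CAD/GBP.
(F − S)/S ÷ T = (1.4530284 − 1.3823)/1.3823/(327/365) = 0.057113 → 5.71%.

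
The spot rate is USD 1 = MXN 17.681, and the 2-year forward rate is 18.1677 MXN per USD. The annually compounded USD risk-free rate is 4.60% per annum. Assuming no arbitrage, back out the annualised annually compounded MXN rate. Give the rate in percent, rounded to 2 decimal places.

T = 2 years.
CIP gives F = S · g_MXN/g_USD, so g_MXN/g_USD = 18.1677/17.681 = 1.0275267.
USD growth factor: (1 + 0.0460)^2 = 1.094116.
So the MXN growth factor = 1.1242334.
Annualise: 1.1242334^(1/2) − 1 = 0.060299 = 6.03%.

6.03%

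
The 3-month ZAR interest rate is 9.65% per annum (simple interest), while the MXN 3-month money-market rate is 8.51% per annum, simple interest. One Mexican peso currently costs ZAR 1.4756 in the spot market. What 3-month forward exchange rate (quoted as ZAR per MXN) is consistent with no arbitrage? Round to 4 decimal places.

T = 3/12 years.
ZAR accumulates by 1 + 0.0965×3/12 = 1.024125.
MXN growth factor: 1 + 0.0851×3/12 = 1.021275.
Forward (ZAR per MXN) = 1.4756 × 1.024125 / 1.021275 = 1.479718.

1.4797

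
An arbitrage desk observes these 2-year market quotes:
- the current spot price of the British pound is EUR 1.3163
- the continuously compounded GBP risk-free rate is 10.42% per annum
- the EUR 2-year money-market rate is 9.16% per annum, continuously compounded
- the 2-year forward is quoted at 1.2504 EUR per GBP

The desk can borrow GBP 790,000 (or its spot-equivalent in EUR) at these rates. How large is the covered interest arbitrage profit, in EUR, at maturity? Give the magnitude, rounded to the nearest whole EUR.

EUR 32,250

T = 2 years.
Route A — deposit GBP, sell forward: 790,000 × 1.231705753 × 1.2504 = EUR 1,216,698.65.
Route B — convert at spot, deposit EUR: 790,000 × 1.3163 × 1.201054595 = EUR 1,248,949.05.
The quoted forward undervalues GBP, so borrow GBP, convert to EUR at spot, deposit the EUR at 9.16%, and buy GBP forward at 1.2504 to cover the loan.
Arbitrage profit = |1,216,698.65 − 1,248,949.05| = EUR 32,250.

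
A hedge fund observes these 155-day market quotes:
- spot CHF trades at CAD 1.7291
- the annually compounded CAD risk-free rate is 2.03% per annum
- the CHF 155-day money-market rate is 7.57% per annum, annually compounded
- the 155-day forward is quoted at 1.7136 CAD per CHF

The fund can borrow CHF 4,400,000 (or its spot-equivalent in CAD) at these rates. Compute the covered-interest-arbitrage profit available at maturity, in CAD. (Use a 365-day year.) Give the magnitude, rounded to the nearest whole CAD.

T = 155/365 years.
Keep in CHF, deliver into the forward: 4,400,000·1.031473069·1.7136 = CAD 7,777,141.90.
Swap to CAD now, deposit: 4,400,000·1.7291·1.008570736 = CAD 7,673,246.50.
The quoted forward overvalues CHF, so borrow CAD, buy CHF at spot, deposit the CHF at 7.57%, and sell the proceeds forward at 1.7136.
The gap between the two covered legs is CAD 103,895.

CAD 103,895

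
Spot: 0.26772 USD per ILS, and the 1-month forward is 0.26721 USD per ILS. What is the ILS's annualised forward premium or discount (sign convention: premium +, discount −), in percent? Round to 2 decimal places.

-2.29%

T = 1/12 years.
(F − S)/S = (0.26721 − 0.26772)/0.26772 = -0.0019050.
Annualise by dividing by T: -0.0019050 / (1/12) = -0.022860 → -2.29%.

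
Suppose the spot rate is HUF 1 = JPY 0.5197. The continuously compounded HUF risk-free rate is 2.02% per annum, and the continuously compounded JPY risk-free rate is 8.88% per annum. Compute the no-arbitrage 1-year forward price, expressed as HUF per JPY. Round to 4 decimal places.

T = 1 year.
Growth of 1 JPY over T: e^(0.0888×1) = 1.0928621.
Growth of 1 HUF over T: e^(0.0202×1) = 1.0204054.
CIP: F = S · (grow JPY)/(grow HUF) = 0.5197 × 1.0928621/1.0204054 = 0.5566027 JPY per HUF.
Invert for HUF per JPY: 1 / 0.5566027 = 1.7966.

1.7966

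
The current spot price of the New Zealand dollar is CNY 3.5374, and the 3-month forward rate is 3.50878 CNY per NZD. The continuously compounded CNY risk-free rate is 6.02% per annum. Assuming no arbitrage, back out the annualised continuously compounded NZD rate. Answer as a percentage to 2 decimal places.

9.27%

T = 3/12 years.
F/S = 3.50878/3.5374 = 0.9919093 = (growth of CNY) / (growth of NZD).
The CNY side grows by e^(0.0602×3/12) = 1.0151638.
So the NZD growth factor = 1.0234442.
Take logs: ln 1.0234442 / (3/12) = 0.092694, so 9.27%.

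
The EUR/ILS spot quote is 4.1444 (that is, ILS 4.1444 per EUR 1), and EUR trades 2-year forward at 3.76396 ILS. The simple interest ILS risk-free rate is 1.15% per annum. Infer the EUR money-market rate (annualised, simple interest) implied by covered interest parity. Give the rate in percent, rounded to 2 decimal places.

6.32%

T = 2 years.
F/S = 3.76396/4.1444 = 0.9082038 = (growth of ILS) / (growth of EUR).
The ILS side grows by 1 + 0.0115×2 = 1.023000.
Hence g_EUR = 1.1263992.
r = (1.1263992 − 1)/2 = 0.063200 → 6.32%.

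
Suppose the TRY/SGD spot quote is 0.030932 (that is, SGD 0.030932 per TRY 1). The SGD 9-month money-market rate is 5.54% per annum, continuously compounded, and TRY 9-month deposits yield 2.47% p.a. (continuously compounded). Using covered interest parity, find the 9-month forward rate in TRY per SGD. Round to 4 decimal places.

T = 9/12 years.
SGD growth factor: e^(0.0554×9/12) = 1.04242528.
TRY growth factor: e^(0.0247×9/12) = 1.01869765.
So F = 0.030932 × 1.04242528 / 1.01869765 = 0.031652472 (SGD/TRY).
Invert for TRY per SGD: 1 / 0.031652472 = 31.5931.

31.5931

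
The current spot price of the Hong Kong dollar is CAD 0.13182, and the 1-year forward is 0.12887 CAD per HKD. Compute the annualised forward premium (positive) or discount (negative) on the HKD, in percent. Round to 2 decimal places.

-2.24%

T = 1 year.
HKD trades forward at -2.23790% vs spot over the period.
×(1/T) gives -2.24% p.a.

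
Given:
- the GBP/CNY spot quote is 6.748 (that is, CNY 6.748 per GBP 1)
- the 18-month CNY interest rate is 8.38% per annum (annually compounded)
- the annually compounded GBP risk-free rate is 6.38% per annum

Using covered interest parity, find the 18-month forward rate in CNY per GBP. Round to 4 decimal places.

6.9392

T = 18/12 years.
CNY accumulates by (1 + 0.0838)^(18/12) = 1.1282977.
GBP accumulates by (1 + 0.0638)^(18/12) = 1.0972106.
Forward (CNY per GBP) = 6.748 × 1.1282977 / 1.0972106 = 6.939190.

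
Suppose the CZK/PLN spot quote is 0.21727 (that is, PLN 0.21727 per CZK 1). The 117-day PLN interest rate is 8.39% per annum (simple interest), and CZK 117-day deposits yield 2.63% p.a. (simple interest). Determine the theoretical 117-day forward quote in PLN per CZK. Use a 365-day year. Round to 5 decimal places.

0.22125

T = 117/365 years.
Growth of 1 PLN over T: 1 + 0.0839×117/365 = 1.026894.
Growth of 1 CZK over T: 1 + 0.0263×117/365 = 1.0084304.
Forward (PLN per CZK) = 0.21727 × 1.026894 / 1.0084304 = 0.2212480.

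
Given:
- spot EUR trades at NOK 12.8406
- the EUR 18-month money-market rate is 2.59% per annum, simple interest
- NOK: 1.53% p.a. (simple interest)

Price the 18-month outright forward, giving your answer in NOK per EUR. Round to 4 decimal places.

T = 18/12 years.
NOK growth factor: 1 + 0.0153×18/12 = 1.022950.
EUR growth factor: 1 + 0.0259×18/12 = 1.038850.
Forward (NOK per EUR) = 12.8406 × 1.022950 / 1.038850 = 12.644070.

12.6441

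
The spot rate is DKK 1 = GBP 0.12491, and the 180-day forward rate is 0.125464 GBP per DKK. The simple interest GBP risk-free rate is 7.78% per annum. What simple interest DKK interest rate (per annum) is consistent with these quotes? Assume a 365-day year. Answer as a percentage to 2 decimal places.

6.85%

T = 180/365 years.
F/S = 0.125464/0.12491 = 1.0044352 = (growth of GBP) / (growth of DKK).
GBP growth factor: 1 + 0.0778×180/365 = 1.0383671.
So the DKK growth factor = 1.0337821.
(1.0337821 − 1)/T = 0.068503, i.e. 6.85%.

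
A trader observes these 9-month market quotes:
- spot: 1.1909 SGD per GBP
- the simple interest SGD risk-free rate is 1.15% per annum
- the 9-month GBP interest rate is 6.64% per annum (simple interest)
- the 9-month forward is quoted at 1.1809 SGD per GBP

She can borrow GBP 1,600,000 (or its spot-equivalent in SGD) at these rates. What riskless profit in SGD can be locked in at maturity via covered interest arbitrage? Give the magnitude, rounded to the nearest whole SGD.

SGD 61,660

T = 9/12 years.
Route A — deposit GBP, sell forward: 1,600,000 × 1.049800 × 1.1809 = SGD 1,983,534.11.
Route B — convert at spot, deposit SGD: 1,600,000 × 1.1909 × 1.008625 = SGD 1,921,874.42.
The quoted forward overvalues GBP, so borrow SGD, buy GBP at spot, deposit the GBP at 6.64%, and sell the proceeds forward at 1.1809.
Arbitrage profit = |1,983,534.11 − 1,921,874.42| = SGD 61,660.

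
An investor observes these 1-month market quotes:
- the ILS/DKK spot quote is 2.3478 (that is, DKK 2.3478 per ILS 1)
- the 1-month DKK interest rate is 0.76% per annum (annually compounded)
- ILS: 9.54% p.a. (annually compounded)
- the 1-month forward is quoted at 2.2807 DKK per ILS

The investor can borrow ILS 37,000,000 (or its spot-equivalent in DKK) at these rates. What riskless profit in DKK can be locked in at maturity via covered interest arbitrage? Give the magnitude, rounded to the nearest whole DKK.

DKK 1,894,320

T = 1/12 years.
Keep in ILS, deliver into the forward: 37,000,000·1.0076222017·2.2807 = DKK 85,029,106.35.
Swap to DKK now, deposit: 37,000,000·2.3478·1.0006311379 = DKK 86,923,426.07.
The quoted forward undervalues ILS, so borrow ILS, convert to DKK at spot, deposit the DKK at 0.76%, and buy ILS forward at 2.2807 to cover the loan.
Profit = 86,923,426.07 − 85,029,106.35 = DKK 1,894,320.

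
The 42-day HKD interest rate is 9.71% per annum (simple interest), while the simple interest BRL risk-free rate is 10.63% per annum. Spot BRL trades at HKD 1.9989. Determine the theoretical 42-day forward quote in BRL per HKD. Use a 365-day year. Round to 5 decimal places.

T = 42/365 years.
Growth of 1 HKD over T: 1 + 0.0971×42/365 = 1.0111732.
Growth of 1 BRL over T: 1 + 0.1063×42/365 = 1.0122318.
Forward (HKD per BRL) = 1.9989 × 1.0111732 / 1.0122318 = 1.996810.
Quoted the other way: 1/1.996810 = 0.50080 BRL per HKD.

0.50080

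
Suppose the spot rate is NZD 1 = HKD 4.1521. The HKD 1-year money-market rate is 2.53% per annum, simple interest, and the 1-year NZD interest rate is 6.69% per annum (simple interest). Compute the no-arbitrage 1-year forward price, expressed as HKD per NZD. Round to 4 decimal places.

T = 1 year.
HKD growth factor: 1 + 0.0253×1 = 1.025300.
NZD accumulates by 1 + 0.0669×1 = 1.066900.
CIP: F = S · (grow HKD)/(grow NZD) = 4.1521 × 1.025300/1.066900 = 3.990204 HKD per NZD.

3.9902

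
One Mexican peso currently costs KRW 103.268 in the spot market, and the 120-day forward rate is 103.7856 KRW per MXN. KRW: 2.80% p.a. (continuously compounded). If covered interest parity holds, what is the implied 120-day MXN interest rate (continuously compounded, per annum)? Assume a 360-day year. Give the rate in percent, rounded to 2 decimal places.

T = 120/360 years.
F/S = 103.7856/103.268 = 1.0050122 = (growth of KRW) / (growth of MXN).
KRW growth factor: e^(0.0280×120/360) = 1.009377.
That pins the MXN growth at 1.004343.
Take logs: ln 1.004343 / (120/360) = 0.013001, so 1.30%.

1.30%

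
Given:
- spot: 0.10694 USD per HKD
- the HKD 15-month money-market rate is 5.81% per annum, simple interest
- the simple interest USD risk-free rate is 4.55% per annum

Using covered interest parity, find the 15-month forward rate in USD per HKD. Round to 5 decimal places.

T = 15/12 years.
USD growth factor: 1 + 0.0455×15/12 = 1.056875.
HKD growth factor: 1 + 0.0581×15/12 = 1.072625.
So F = 0.10694 × 1.056875 / 1.072625 = 0.1053697 (USD/HKD).

0.10537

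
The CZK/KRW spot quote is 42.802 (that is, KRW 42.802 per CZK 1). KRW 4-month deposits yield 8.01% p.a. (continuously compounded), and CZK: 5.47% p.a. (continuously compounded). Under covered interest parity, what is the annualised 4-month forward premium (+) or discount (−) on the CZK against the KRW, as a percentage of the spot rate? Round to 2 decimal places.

+2.55%

T = 4/12 years.
F = S · g_KRW/g_CZK = 42.802 × 1.0270596/1.0184006 = 43.165926.
Annualised premium = (F − S)/S × (1/T) = (43.165926 − 42.802)/42.802 ÷ (4/12) = 2.55%.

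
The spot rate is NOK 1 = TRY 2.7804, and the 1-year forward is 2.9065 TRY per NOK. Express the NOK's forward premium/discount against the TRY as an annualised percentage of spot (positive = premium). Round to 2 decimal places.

+4.54%

T = 1 year.
NOK trades forward at +4.53532% vs spot over the period.
×(1/T) gives 4.54% p.a.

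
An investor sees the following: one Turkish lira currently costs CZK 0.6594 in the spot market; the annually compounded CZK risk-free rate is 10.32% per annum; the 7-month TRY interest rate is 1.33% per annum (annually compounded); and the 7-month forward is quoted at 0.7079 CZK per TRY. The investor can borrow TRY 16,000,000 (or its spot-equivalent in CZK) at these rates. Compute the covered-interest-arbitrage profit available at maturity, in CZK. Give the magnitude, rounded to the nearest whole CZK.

T = 7/12 years.
Invest the TRY and cover forward: 16,000,000 × 1.0077369702 × 0.7079 = CZK 11,414,032.02.
Convert at spot and invest in CZK: 16,000,000 × 0.6594 × 1.0589651006 = CZK 11,172,505.40.
The quoted forward overvalues TRY, so borrow CZK, buy TRY at spot, deposit the TRY at 1.33%, and sell the proceeds forward at 0.7079.
Profit = 11,414,032.02 − 11,172,505.40 = CZK 241,527.

CZK 241,527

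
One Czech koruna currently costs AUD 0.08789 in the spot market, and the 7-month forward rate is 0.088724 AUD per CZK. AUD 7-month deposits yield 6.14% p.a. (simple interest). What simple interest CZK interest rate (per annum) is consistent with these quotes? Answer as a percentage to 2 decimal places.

T = 7/12 years.
CIP gives F = S · g_AUD/g_CZK, so g_AUD/g_CZK = 0.088724/0.08789 = 1.0094891.
AUD growth factor: 1 + 0.0614×7/12 = 1.0358167.
That pins the CZK growth at 1.0260801.
r = (1.0260801 − 1)/(7/12) = 0.044709 → 4.47%.

4.47%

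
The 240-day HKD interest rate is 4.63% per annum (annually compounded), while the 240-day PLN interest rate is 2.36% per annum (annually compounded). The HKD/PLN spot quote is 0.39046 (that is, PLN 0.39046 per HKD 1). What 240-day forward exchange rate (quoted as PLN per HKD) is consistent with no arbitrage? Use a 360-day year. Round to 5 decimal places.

T = 240/360 years.
PLN accumulates by (1 + 0.0236)^(240/360) = 1.0156721.
HKD growth factor: (1 + 0.0463)^(240/360) = 1.0306333.
So F = 0.39046 × 1.0156721 / 1.0306333 = 0.3847919 (PLN/HKD).

0.38479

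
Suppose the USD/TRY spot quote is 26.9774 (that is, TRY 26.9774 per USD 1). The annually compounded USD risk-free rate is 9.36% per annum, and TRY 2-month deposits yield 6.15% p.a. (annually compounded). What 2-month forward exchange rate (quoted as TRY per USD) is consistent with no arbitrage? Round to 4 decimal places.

26.8438

T = 2/12 years.
TRY accumulates by (1 + 0.0615)^(2/12) = 1.0099968.
Growth of 1 USD over T: (1 + 0.0936)^(2/12) = 1.01502425.
CIP: F = S · (grow TRY)/(grow USD) = 26.9774 × 1.0099968/1.01502425 = 26.843780 TRY per USD.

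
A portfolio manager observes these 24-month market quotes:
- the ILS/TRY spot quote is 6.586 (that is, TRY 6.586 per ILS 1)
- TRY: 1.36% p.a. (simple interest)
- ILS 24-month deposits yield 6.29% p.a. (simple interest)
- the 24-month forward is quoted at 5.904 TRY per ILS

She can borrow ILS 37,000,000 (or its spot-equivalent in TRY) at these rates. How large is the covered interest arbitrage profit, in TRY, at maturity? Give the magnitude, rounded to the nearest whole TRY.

T = 2 years.
Keep in ILS, deliver into the forward: 37,000,000·1.125800·5.904 = TRY 245,928,758.40.
Swap to TRY now, deposit: 37,000,000·6.586·1.027200 = TRY 250,310,150.40.
The quoted forward undervalues ILS, so borrow ILS, convert to TRY at spot, deposit the TRY at 1.36%, and buy ILS forward at 5.904 to cover the loan.
The gap between the two covered legs is TRY 4,381,392.

TRY 4,381,392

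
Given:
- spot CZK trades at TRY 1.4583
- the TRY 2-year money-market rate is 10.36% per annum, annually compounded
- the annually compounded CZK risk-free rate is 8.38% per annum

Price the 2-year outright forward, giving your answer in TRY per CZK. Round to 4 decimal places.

T = 2 years.
Growth of 1 TRY over T: (1 + 0.1036)^2 = 1.217933.
CZK accumulates by (1 + 0.0838)^2 = 1.1746224.
Forward (TRY per CZK) = 1.4583 × 1.217933 / 1.1746224 = 1.512070.

1.5121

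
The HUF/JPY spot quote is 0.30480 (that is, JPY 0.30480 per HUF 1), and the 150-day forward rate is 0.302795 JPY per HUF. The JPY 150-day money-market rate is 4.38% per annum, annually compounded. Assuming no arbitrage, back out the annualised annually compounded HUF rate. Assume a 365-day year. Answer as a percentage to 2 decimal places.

6.07%

T = 150/365 years.
F/S = 0.302795/0.3048 = 0.9934219 = (growth of JPY) / (growth of HUF).
The JPY side grows by (1 + 0.0438)^(150/365) = 1.017773.
That pins the HUF growth at 1.0245123.
Annualise: 1.0245123^(365/150) − 1 = 0.060698 = 6.07%.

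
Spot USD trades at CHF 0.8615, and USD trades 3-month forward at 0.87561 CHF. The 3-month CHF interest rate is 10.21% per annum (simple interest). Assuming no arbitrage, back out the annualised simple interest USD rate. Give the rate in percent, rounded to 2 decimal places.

3.60%

T = 3/12 years.
By CIP, F/S equals the CHF-to-USD growth ratio: 0.87561/0.8615 = 1.0163784.
The CHF side grows by 1 + 0.1021×3/12 = 1.025525.
So the USD growth factor = 1.0089992.
r = (1.0089992 − 1)/(3/12) = 0.035997 → 3.60%.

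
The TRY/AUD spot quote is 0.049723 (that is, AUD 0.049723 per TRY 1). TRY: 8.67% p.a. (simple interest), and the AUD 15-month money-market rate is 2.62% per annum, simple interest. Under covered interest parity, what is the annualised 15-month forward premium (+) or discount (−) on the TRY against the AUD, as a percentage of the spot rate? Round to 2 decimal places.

T = 15/12 years.
No-arbitrage forward: 0.049723 × 1.032750 / 1.108375 = 0.046330374 AUD/TRY.
Annualised premium = (F − S)/S × (1/T) = (0.046330374 − 0.049723)/0.049723 ÷ (15/12) = -5.46%.

-5.46%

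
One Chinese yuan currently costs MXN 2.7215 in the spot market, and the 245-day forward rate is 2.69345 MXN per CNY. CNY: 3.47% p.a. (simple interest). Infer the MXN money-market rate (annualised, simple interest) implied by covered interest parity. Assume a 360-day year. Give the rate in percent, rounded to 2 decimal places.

T = 245/360 years.
F/S = 2.69345/2.7215 = 0.9896932 = (growth of MXN) / (growth of CNY).
The CNY side grows by 1 + 0.0347×245/360 = 1.0236153.
So the MXN growth factor = 1.0130651.
r = (1.0130651 − 1)/(245/360) = 0.019198 → 1.92%.

1.92%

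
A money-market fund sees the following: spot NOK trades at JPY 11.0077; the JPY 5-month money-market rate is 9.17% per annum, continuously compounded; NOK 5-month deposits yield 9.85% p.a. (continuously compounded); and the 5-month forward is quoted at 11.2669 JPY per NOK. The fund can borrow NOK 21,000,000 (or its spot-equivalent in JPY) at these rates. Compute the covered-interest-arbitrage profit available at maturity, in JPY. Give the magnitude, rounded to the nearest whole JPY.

JPY 6,352,678

T = 5/12 years.
Keep in NOK, deliver into the forward: 21,000,000·1.04189551695·11.2669 = JPY 246,517,584.60.
Swap to JPY now, deposit: 21,000,000·11.0077·1.03894765776 = JPY 240,164,906.78.
The quoted forward overvalues NOK, so borrow JPY, buy NOK at spot, deposit the NOK at 9.85%, and sell the proceeds forward at 11.2669.
Arbitrage profit = |246,517,584.60 − 240,164,906.78| = JPY 6,352,678.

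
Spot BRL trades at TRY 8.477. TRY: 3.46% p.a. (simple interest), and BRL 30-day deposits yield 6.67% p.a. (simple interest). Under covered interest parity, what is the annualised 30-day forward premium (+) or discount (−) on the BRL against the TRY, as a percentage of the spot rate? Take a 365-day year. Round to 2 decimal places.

-3.19%

T = 30/365 years.
CIP forward (TRY per BRL) = 8.477 × 1.0028438/1.0054822 = 8.454756.
Annualised premium = (F − S)/S × (1/T) = (8.454756 − 8.477)/8.477 ÷ (30/365) = -3.19%.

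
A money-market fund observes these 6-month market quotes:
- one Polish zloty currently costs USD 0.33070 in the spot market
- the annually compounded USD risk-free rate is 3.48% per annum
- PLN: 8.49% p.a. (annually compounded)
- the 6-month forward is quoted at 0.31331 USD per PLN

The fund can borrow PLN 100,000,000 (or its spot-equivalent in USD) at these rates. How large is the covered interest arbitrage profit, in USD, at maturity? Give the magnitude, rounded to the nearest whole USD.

USD 1,006,587

T = 6/12 years.
Invest the PLN and cover forward: 100,000,000 × 1.0415853302 × 0.31331 = USD 32,633,909.98.
Convert at spot and invest in USD: 100,000,000 × 0.33070 × 1.0172511981 = USD 33,640,497.12.
The quoted forward undervalues PLN, so borrow PLN, convert to USD at spot, deposit the USD at 3.48%, and buy PLN forward at 0.31331 to cover the loan.
Arbitrage profit = |32,633,909.98 − 33,640,497.12| = USD 1,006,587.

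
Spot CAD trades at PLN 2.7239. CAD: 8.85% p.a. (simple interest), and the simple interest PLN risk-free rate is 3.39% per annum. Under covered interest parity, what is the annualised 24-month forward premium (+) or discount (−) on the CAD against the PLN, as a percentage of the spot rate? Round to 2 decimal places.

T = 2 years.
No-arbitrage forward: 2.7239 × 1.067800 / 1.177000 = 2.4711813 PLN/CAD.
(F − S)/S ÷ T = (2.4711813 − 2.7239)/2.7239/2 = -0.046389 → -4.64%.

-4.64%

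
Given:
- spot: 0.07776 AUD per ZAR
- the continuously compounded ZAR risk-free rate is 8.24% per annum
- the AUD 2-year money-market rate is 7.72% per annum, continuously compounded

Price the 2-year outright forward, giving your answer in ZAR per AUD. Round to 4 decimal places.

T = 2 years.
AUD accumulates by e^(0.0772×2) = 1.16695758.
ZAR growth factor: e^(0.0824×2) = 1.17915726.
Forward (AUD per ZAR) = 0.07776 × 1.16695758 / 1.17915726 = 0.076955487.
Quoted the other way: 1/0.076955487 = 12.9945 ZAR per AUD.

12.9945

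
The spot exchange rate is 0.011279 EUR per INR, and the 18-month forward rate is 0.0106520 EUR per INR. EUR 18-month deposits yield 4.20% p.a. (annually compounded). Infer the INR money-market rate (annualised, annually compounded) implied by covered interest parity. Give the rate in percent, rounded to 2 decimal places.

8.25%

T = 18/12 years.
By CIP, F/S equals the EUR-to-INR growth ratio: 0.010652/0.011279 = 0.9444100.
EUR growth factor: (1 + 0.0420)^(18/12) = 1.0636569.
So the INR growth factor = 1.126266.
Annualise: 1.126266^(12/18) − 1 = 0.082499 = 8.25%.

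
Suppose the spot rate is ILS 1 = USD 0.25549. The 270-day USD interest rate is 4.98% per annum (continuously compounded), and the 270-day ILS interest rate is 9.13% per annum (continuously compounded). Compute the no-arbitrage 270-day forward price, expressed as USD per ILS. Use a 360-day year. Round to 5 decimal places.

0.24766

T = 270/360 years.
Growth of 1 USD over T: e^(0.0498×270/360) = 1.0380563.
ILS accumulates by e^(0.0913×270/360) = 1.0708739.
Forward (USD per ILS) = 0.25549 × 1.0380563 / 1.0708739 = 0.2476603.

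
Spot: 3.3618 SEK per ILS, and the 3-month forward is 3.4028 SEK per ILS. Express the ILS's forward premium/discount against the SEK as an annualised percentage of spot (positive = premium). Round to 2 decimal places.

+4.88%

T = 3/12 years.
ILS trades forward at +1.21958% vs spot over the period.
Per annum: 0.0121958 / (3/12) = 0.048783 = 4.88%.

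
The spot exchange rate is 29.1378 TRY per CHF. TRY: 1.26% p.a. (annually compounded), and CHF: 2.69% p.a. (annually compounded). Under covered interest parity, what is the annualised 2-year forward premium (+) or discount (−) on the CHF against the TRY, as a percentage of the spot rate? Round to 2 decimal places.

-1.38%

T = 2 years.
No-arbitrage forward: 29.1378 × 1.0253588 / 1.0545236 = 28.3319403 TRY/CHF.
Annualised premium = (F − S)/S × (1/T) = (28.3319403 − 29.1378)/29.1378 ÷ 2 = -1.38%.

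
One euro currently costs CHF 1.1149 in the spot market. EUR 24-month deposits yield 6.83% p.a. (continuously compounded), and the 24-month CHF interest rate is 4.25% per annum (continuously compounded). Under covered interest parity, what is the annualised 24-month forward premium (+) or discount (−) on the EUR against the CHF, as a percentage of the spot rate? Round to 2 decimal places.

T = 2 years.
F = S · g_CHF/g_EUR = 1.1149 × 1.0887171/1.1463695 = 1.0588302.
(F − S)/S ÷ T = (1.0588302 − 1.1149)/1.1149/2 = -0.025146 → -2.51%.

-2.51%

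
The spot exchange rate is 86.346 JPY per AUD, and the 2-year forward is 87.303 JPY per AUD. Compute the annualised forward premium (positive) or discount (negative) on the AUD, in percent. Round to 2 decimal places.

T = 2 years.
AUD trades forward at +1.10833% vs spot over the period.
×(1/T) gives 0.55% p.a.

+0.55%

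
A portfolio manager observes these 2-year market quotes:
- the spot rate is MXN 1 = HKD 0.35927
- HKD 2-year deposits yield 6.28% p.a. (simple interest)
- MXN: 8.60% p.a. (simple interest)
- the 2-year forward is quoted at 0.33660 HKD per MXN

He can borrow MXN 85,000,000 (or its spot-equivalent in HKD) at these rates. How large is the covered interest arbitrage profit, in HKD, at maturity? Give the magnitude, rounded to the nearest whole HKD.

HKD 841,425

T = 2 years.
Invest the MXN and cover forward: 85,000,000 × 1.172000 × 0.33660 = HKD 33,532,092.00.
Convert at spot and invest in HKD: 85,000,000 × 0.35927 × 1.125600 = HKD 34,373,516.52.
The quoted forward undervalues MXN, so borrow MXN, convert to HKD at spot, deposit the HKD at 6.28%, and buy MXN forward at 0.33660 to cover the loan.
Profit = 34,373,516.52 − 33,532,092.00 = HKD 841,425.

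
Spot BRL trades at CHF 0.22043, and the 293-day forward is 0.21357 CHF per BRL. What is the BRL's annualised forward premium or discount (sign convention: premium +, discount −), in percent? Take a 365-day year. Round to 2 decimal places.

-3.88%

T = 293/365 years.
Period premium: (0.21357 − 0.22043)/0.22043 = -0.0311210.
×(1/T) gives -3.88% p.a.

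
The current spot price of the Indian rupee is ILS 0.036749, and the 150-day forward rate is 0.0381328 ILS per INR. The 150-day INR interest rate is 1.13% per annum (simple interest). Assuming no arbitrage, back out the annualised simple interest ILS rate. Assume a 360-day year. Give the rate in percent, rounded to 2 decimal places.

T = 150/360 years.
CIP gives F = S · g_ILS/g_INR, so g_ILS/g_INR = 0.0381328/0.036749 = 1.0376554.
The INR side grows by 1 + 0.0113×150/360 = 1.0047083.
So the ILS growth factor = 1.042541.
r = (1.042541 − 1)/(150/360) = 0.102098 → 10.21%.

10.21%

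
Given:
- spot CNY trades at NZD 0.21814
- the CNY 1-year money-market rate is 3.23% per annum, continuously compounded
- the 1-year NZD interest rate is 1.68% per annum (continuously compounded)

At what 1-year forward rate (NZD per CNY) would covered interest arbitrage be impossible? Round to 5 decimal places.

0.21478

T = 1 year.
NZD accumulates by e^(0.0168×1) = 1.0169419.
CNY growth factor: e^(0.0323×1) = 1.0328273.
CIP: F = S · (grow NZD)/(grow CNY) = 0.21814 × 1.0169419/1.0328273 = 0.2147849 NZD per CNY.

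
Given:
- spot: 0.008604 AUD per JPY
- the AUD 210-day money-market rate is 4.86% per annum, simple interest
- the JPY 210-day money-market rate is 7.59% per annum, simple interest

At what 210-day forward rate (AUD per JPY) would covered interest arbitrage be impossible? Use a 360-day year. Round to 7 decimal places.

T = 210/360 years.
Growth of 1 AUD over T: 1 + 0.0486×210/360 = 1.028350.
JPY accumulates by 1 + 0.0759×210/360 = 1.044275.
So F = 0.008604 × 1.028350 / 1.044275 = 0.008472791 (AUD/JPY).

0.0084728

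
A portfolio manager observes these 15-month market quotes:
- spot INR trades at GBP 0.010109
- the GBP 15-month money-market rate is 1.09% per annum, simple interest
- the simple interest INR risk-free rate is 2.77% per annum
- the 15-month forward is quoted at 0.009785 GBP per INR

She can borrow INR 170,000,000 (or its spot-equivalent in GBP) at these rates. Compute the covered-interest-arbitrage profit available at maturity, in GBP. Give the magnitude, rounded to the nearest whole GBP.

GBP 20,898

T = 15/12 years.
Route A — deposit INR, sell forward: 170,000,000 × 1.034625 × 0.009785 = GBP 1,721,046.96.
Route B — convert at spot, deposit GBP: 170,000,000 × 0.010109 × 1.013625 = GBP 1,741,944.97.
The quoted forward undervalues INR, so borrow INR, convert to GBP at spot, deposit the GBP at 1.09%, and buy INR forward at 0.009785 to cover the loan.
The gap between the two covered legs is GBP 20,898.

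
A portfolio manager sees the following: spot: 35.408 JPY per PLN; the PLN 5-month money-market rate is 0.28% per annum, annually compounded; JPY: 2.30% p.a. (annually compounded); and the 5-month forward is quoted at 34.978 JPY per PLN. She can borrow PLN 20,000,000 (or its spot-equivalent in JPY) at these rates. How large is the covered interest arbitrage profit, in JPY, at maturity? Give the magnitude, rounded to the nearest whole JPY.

T = 5/12 years.
Route A — deposit PLN, sell forward: 20,000,000 × 1.00116571529 × 34.978 = JPY 700,375,487.79.
Route B — convert at spot, deposit JPY: 20,000,000 × 35.408 × 1.00951981412 = JPY 714,901,551.57.
The quoted forward undervalues PLN, so borrow PLN, convert to JPY at spot, deposit the JPY at 2.30%, and buy PLN forward at 34.978 to cover the loan.
Profit = 714,901,551.57 − 700,375,487.79 = JPY 14,526,064.

JPY 14,526,064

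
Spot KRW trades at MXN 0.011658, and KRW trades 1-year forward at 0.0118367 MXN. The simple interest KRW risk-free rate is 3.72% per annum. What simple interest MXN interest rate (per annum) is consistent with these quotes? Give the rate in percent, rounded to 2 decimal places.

T = 1 year.
By CIP, F/S equals the MXN-to-KRW growth ratio: 0.0118367/0.011658 = 1.0153285.
KRW growth factor: 1 + 0.0372×1 = 1.037200.
So the MXN growth factor = 1.0530987.
r = (1.0530987 − 1)/1 = 0.053099 → 5.31%.

5.31%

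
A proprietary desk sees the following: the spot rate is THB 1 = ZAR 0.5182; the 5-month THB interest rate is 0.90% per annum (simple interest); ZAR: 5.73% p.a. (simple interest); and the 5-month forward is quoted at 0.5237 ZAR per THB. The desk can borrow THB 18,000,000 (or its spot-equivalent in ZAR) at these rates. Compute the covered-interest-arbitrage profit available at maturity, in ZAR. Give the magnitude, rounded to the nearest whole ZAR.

T = 5/12 years.
Invest the THB and cover forward: 18,000,000 × 1.003750 × 0.5237 = ZAR 9,461,949.75.
Convert at spot and invest in ZAR: 18,000,000 × 0.5182 × 1.023875 = ZAR 9,550,296.45.
The quoted forward undervalues THB, so borrow THB, convert to ZAR at spot, deposit the ZAR at 5.73%, and buy THB forward at 0.5237 to cover the loan.
The gap between the two covered legs is ZAR 88,347.

ZAR 88,347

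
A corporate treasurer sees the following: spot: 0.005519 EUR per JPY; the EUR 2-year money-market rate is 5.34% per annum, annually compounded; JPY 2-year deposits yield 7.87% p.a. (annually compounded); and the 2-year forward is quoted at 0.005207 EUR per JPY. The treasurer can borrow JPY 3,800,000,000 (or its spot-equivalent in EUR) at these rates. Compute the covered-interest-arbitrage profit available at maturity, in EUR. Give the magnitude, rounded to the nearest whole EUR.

EUR 248,272

T = 2 years.
Route A — deposit JPY, sell forward: 3,800,000,000 × 1.16359369 × 0.005207 = EUR 23,023,562.91.
Route B — convert at spot, deposit EUR: 3,800,000,000 × 0.005519 × 1.10965156 = EUR 23,271,834.45.
The quoted forward undervalues JPY, so borrow JPY, convert to EUR at spot, deposit the EUR at 5.34%, and buy JPY forward at 0.005207 to cover the loan.
Profit = 23,271,834.45 − 23,023,562.91 = EUR 248,272.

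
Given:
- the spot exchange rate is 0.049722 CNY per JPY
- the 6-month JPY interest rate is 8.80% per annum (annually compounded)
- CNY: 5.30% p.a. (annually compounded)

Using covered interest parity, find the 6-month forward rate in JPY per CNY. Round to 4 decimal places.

T = 6/12 years.
CNY growth factor: (1 + 0.0530)^(6/12) = 1.02615788.
Growth of 1 JPY over T: (1 + 0.0880)^(6/12) = 1.04307238.
CIP: F = S · (grow CNY)/(grow JPY) = 0.049722 × 1.02615788/1.04307238 = 0.048915706 CNY per JPY.
Quoted the other way: 1/0.048915706 = 20.4433 JPY per CNY.

20.4433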